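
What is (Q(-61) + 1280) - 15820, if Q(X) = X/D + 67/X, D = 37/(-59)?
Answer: -32599720/2257 ≈ -14444.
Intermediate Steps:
D = -37/59 (D = 37*(-1/59) = -37/59 ≈ -0.62712)
Q(X) = 67/X - 59*X/37 (Q(X) = X/(-37/59) + 67/X = X*(-59/37) + 67/X = -59*X/37 + 67/X = 67/X - 59*X/37)
(Q(-61) + 1280) - 15820 = ((67/(-61) - 59/37*(-61)) + 1280) - 15820 = ((67*(-1/61) + 3599/37) + 1280) - 15820 = ((-67/61 + 3599/37) + 1280) - 15820 = (217060/2257 + 1280) - 15820 = 3106020/2257 - 15820 = -32599720/2257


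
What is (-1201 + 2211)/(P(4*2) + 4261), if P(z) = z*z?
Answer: 202/865 ≈ 0.23353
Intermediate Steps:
P(z) = z²
(-1201 + 2211)/(P(4*2) + 4261) = (-1201 + 2211)/((4*2)² + 4261) = 1010/(8² + 4261) = 1010/(64 + 4261) = 1010/4325 = 1010*(1/4325) = 202/865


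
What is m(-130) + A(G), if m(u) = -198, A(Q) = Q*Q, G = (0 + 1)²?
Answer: -197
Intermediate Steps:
G = 1 (G = 1² = 1)
A(Q) = Q²
m(-130) + A(G) = -198 + 1² = -198 + 1 = -197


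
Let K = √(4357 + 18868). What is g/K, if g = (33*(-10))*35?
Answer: -2310*√929/929 ≈ -75.789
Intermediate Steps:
K = 5*√929 (K = √23225 = 5*√929 ≈ 152.40)
g = -11550 (g = -330*35 = -11550)
g/K = -11550*√929/4645 = -2310*√929/929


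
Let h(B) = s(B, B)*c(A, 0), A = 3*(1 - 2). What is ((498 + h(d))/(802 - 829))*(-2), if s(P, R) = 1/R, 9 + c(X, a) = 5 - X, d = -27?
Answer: 26894/729 ≈ 36.892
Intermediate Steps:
A = -3 (A = 3*(-1) = -3)
c(X, a) = -4 - X (c(X, a) = -9 + (5 - X) = -4 - X)
h(B) = -1/B (h(B) = (-4 - 1*(-3))/B = (-4 + 3)/B = -1/B)
((498 + h(d))/(802 - 829))*(-2) = ((498 - 1/(-27))/(802 - 829))*(-2) = ((498 - 1*(-1/27))/(-27))*(-2) = ((498 + 1/27)*(-1/27))*(-2) = ((13447/27)*(-1/27))*(-2) = -13447/729*(-2) = 26894/729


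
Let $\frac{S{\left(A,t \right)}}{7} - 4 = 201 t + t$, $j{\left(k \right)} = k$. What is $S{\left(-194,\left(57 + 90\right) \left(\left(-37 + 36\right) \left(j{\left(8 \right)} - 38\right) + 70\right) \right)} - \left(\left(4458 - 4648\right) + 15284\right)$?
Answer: $20770734$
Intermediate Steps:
$S{\left(A,t \right)} = 28 + 1414 t$ ($S{\left(A,t \right)} = 28 + 7 \left(201 t + t\right) = 28 + 7 \cdot 202 t = 28 + 1414 t$)
$S{\left(-194,\left(57 + 90\right) \left(\left(-37 + 36\right) \left(j{\left(8 \right)} - 38\right) + 70\right) \right)} - \left(\left(4458 - 4648\right) + 15284\right) = \left(28 + 1414 \left(57 + 90\right) \left(\left(-37 + 36\right) \left(8 - 38\right) + 70\right)\right) - \left(\left(4458 - 4648\right) + 15284\right) = \left(28 + 1414 \cdot 147 \left(\left(-1\right) \left(-30\right) + 70\right)\right) - \left(-190 + 15284\right) = \left(28 + 1414 \cdot 147 \left(30 + 70\right)\right) - 15094 = \left(28 + 1414 \cdot 147 \cdot 100\right) - 15094 = \left(28 + 1414 \cdot 14700\right) - 15094 = \left(28 + 20785800\right) - 15094 = 20785828 - 15094 = 20770734$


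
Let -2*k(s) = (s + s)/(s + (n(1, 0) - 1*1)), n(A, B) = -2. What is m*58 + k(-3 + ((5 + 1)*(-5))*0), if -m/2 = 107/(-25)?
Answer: 24799/50 ≈ 495.98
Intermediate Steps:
m = 214/25 (m = -214/(-25) = -214*(-1)/25 = -2*(-107/25) = 214/25 ≈ 8.5600)
k(s) = -s/(-3 + s) (k(s) = -(s + s)/(2*(s + (-2 - 1*1))) = -2*s/(2*(s + (-2 - 1))) = -2*s/(2*(s - 3)) = -2*s/(2*(-3 + s)) = -s/(-3 + s))
m*58 + k(-3 + ((5 + 1)*(-5))*0) = (214/25)*58 - (-3 + ((5 + 1)*(-5))*0)/(-3 + (-3 + ((5 + 1)*(-5))*0)) = 12412/25 - (-3 + (6*(-5))*0)/(-3 + (-3 + (6*(-5))*0)) = 12412/25 - (-3 - 30*0)/(-3 + (-3 - 30*0)) = 12412/25 - (-3 + 0)/(-3 + (-3 + 0)) = 12412/25 - 1*(-3)/(-3 - 3) = 12412/25 - 1*(-3)/(-6) = 12412/25 - 1*(-3)*(-⅙) = 12412/25 - ½ = 24799/50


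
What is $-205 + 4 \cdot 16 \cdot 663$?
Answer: $42227$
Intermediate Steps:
$-205 + 4 \cdot 16 \cdot 663 = -205 + 64 \cdot 663 = -205 + 42432 = 42227$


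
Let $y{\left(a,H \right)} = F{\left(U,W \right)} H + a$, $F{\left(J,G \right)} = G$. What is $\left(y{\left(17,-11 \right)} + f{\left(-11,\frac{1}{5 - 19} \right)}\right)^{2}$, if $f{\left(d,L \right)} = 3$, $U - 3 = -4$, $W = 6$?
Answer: $2116$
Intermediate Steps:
$U = -1$ ($U = 3 - 4 = -1$)
$y{\left(a,H \right)} = a + 6 H$ ($y{\left(a,H \right)} = 6 H + a = a + 6 H$)
$\left(y{\left(17,-11 \right)} + f{\left(-11,\frac{1}{5 - 19} \right)}\right)^{2} = \left(\left(17 + 6 \left(-11\right)\right) + 3\right)^{2} = \left(\left(17 - 66\right) + 3\right)^{2} = \left(-49 + 3\right)^{2} = \left(-46\right)^{2} = 2116$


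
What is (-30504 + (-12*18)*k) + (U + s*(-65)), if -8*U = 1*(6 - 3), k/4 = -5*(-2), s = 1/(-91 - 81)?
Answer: -13465535/344 ≈ -39144.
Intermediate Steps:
s = -1/172 (s = 1/(-172) = -1/172 ≈ -0.0058140)
k = 40 (k = 4*(-5*(-2)) = 4*10 = 40)
U = -3/8 (U = -(6 - 3)/8 = -3/8 ≈ -0.37500)
(-30504 + (-12*18)*k) + (U + s*(-65)) = (-30504 - 12*18*40) + (-3/8 - 1/172*(-65)) = (-30504 - 216*40) + (-3/8 + 65/172) = (-30504 - 8640) + 1/344 = -39144 + 1/344 = -13465535/344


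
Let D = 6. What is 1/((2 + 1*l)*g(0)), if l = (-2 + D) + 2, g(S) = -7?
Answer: -1/56 ≈ -0.017857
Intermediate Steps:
l = 6 (l = (-2 + 6) + 2 = 4 + 2 = 6)
1/((2 + 1*l)*g(0)) = 1/((2 + 1*6)*(-7)) = 1/((2 + 6)*(-7)) = 1/(8*(-7)) = 1/(-56) = -1/56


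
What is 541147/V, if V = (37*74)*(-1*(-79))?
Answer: 541147/216302 ≈ 2.5018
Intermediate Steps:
V = 216302 (V = 2738*79 = 216302)
541147/V = 541147/216302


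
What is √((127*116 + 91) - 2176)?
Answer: √12647 ≈ 112.46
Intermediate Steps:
√((127*116 + 91) - 2176) = √((14732 + 91) - 2176) = √(14823 - 2176) = √12647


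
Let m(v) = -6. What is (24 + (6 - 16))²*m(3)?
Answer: -1176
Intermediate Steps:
(24 + (6 - 16))²*m(3) = (24 + (6 - 16))²*(-6) = (24 - 10)²*(-6) = 14²*(-6) = 196*(-6) = -1176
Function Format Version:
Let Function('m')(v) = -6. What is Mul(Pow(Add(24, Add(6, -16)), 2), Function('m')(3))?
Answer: -1176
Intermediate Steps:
Mul(Pow(Add(24, Add(6, -16)), 2), Function('m')(3)) = Mul(Pow(Add(24, Add(6, -16)), 2), -6) = Mul(Pow(Add(24, -10), 2), -6) = Mul(Pow(14, 2), -6) = Mul(196, -6) = -1176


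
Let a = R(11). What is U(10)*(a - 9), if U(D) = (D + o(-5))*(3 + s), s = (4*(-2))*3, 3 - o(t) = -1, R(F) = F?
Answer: -588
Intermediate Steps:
o(t) = 4 (o(t) = 3 - 1*(-1) = 3 + 1 = 4)
s = -24 (s = -8*3 = -24)
U(D) = -84 - 21*D (U(D) = (D + 4)*(3 - 24) = (4 + D)*(-21) = -84 - 21*D)
a = 11
U(10)*(a - 9) = (-84 - 21*10)*(11 - 9) = (-84 - 210)*2 = -294*2 = -588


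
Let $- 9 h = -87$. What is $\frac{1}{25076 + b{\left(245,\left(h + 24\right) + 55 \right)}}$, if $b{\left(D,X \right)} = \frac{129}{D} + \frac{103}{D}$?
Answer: $\frac{245}{6143852} \approx 3.9877 \cdot 10^{-5}$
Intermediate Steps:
$h = \frac{29}{3}$ ($h = \left(- \frac{1}{9}\right) \left(-87\right) = \frac{29}{3} \approx 9.6667$)
$b{\left(D,X \right)} = \frac{232}{D}$
$\frac{1}{25076 + b{\left(245,\left(h + 24\right) + 55 \right)}} = \frac{1}{25076 + \frac{232}{245}} = \frac{1}{\frac{6143852}{245}} = \frac{245}{6143852}$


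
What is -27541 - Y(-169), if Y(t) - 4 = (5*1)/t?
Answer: -4655100/169 ≈ -27545.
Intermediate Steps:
Y(t) = 4 + 5/t (Y(t) = 4 + (5*1)/t = 4 + 5/t)
-27541 - Y(-169) = -27541 - (4 + 5/(-169)) = -27541 - (4 + 5*(-1/169)) = -27541 - (4 - 5/169) = -27541 - 1*671/169 = -27541 - 671/169 = -4655100/169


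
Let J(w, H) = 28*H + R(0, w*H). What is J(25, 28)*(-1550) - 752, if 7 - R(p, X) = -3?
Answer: -1231452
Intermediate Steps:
R(p, X) = 10 (R(p, X) = 7 - 1*(-3) = 7 + 3 = 10)
J(w, H) = 10 + 28*H (J(w, H) = 28*H + 10 = 10 + 28*H)
J(25, 28)*(-1550) - 752 = (10 + 28*28)*(-1550) - 752 = (10 + 784)*(-1550) - 752 = 794*(-1550) - 752 = -1230700 - 752 = -1231452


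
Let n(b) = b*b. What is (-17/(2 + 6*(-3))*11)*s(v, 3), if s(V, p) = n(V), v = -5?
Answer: 4675/16 ≈ 292.19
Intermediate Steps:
n(b) = b**2
s(V, p) = V**2
(-17/(2 + 6*(-3))*11)*s(v, 3) = (-17/(2 + 6*(-3))*11)*(-5)**2 = (-17/(2 - 18)*11)*25 = (-17/(-16)*11)*25 = (-17*(-1/16)*11)*25 = ((17/16)*11)*25 = (187/16)*25 = 4675/16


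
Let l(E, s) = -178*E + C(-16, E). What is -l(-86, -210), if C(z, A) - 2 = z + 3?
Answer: -15297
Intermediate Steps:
C(z, A) = 5 + z (C(z, A) = 2 + (z + 3) = 2 + (3 + z) = 5 + z)
l(E, s) = -11 - 178*E (l(E, s) = -178*E + (5 - 16) = -178*E - 11 = -11 - 178*E)
-l(-86, -210) = -(-11 - 178*(-86)) = -(-11 + 15308) = -1*15297 = -15297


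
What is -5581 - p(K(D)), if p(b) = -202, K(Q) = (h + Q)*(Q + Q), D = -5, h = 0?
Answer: -5379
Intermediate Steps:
K(Q) = 2*Q² (K(Q) = (0 + Q)*(Q + Q) = Q*(2*Q) = 2*Q²)
-5581 - p(K(D)) = -5581 - 1*(-202) = -5581 + 202 = -5379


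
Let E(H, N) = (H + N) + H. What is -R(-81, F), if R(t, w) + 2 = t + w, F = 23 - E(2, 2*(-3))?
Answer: 58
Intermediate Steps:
E(H, N) = N + 2*H
F = 25 (F = 23 - (2*(-3) + 2*2) = 23 - (-6 + 4) = 23 - 1*(-2) = 23 + 2 = 25)
R(t, w) = -2 + t + w (R(t, w) = -2 + (t + w) = -2 + t + w)
-R(-81, F) = -(-2 - 81 + 25) = -1*(-58) = 58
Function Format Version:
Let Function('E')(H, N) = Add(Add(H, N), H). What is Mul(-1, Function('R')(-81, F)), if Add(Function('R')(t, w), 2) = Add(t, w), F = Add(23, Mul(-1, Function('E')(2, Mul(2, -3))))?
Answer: 58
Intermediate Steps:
Function('E')(H, N) = Add(N, Mul(2, H))
F = 25 (F = Add(23, Mul(-1, Add(Mul(2, -3), Mul(2, 2)))) = Add(23, Mul(-1, Add(-6, 4))) = Add(23, Mul(-1, -2)) = Add(23, 2) = 25)
Function('R')(t, w) = Add(-2, t, w) (Function('R')(t, w) = Add(-2, Add(t, w)) = Add(-2, t, w))
Mul(-1, Function('R')(-81, F)) = Mul(-1, Add(-2, -81, 25)) = Mul(-1, -58) = 58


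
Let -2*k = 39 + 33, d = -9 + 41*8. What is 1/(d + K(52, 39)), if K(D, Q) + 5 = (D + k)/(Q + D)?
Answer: 91/28590 ≈ 0.0031829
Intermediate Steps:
d = 319 (d = -9 + 328 = 319)
k = -36 (k = -(39 + 33)/2 = -½*72 = -36)
K(D, Q) = -5 + (-36 + D)/(D + Q) (K(D, Q) = -5 + (D - 36)/(Q + D) = -5 + (-36 + D)/(D + Q))
1/(d + K(52, 39)) = 1/(319 + (-36 - 5*39 - 4*52)/(52 + 39)) = 1/(319 + (-36 - 195 - 208)/91) = 1/(319 + (1/91)*(-439)) = 1/(319 - 439/91) = 1/(28590/91) = 91/28590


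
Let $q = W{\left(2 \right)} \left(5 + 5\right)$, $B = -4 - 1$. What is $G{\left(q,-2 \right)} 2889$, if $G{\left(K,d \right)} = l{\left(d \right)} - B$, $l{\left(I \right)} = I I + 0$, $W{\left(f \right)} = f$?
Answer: $26001$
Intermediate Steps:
$l{\left(I \right)} = I^{2}$ ($l{\left(I \right)} = I^{2} + 0 = I^{2}$)
$B = -5$
$q = 20$ ($q = 2 \left(5 + 5\right) = 2 \cdot 10 = 20$)
$G{\left(K,d \right)} = 5 + d^{2}$ ($G{\left(K,d \right)} = d^{2} - -5 = d^{2} + 5 = 5 + d^{2}$)
$G{\left(q,-2 \right)} 2889 = \left(5 + \left(-2\right)^{2}\right) 2889 = \left(5 + 4\right) 2889 = 9 \cdot 2889 = 26001$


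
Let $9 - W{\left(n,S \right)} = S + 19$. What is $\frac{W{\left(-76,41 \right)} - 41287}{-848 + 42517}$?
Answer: $- \frac{41338}{41669} \approx -0.99206$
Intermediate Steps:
$W{\left(n,S \right)} = -10 - S$ ($W{\left(n,S \right)} = 9 - \left(S + 19\right) = 9 - \left(19 + S\right) = -10 - S$)
$\frac{W{\left(-76,41 \right)} - 41287}{-848 + 42517} = \frac{\left(-10 - 41\right) - 41287}{-848 + 42517} = \frac{\left(-10 - 41\right) - 41287}{41669} = \left(-51 - 41287\right) \frac{1}{41669} = \left(-41338\right) \frac{1}{41669} = - \frac{41338}{41669}$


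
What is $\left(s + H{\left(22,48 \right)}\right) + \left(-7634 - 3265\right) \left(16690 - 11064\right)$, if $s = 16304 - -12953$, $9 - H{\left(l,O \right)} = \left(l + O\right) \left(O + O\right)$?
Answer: $-61295228$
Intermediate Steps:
$H{\left(l,O \right)} = 9 - 2 O \left(O + l\right)$ ($H{\left(l,O \right)} = 9 - \left(l + O\right) \left(O + O\right) = 9 - \left(O + l\right) 2 O = 9 - 2 O \left(O + l\right)$)
$s = 29257$ ($s = 16304 + 12953 = 29257$)
$\left(s + H{\left(22,48 \right)}\right) + \left(-7634 - 3265\right) \left(16690 - 11064\right) = \left(29257 - \left(-9 + 2112 + 4608\right)\right) + \left(-7634 - 3265\right) \left(16690 - 11064\right) = \left(29257 - 6711\right) - 61317774 = 22546 - 61317774 = -61295228$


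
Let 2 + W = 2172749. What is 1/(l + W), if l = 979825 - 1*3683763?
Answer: -1/531191 ≈ -1.8826e-6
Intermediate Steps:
W = 2172747 (W = -2 + 2172749 = 2172747)
l = -2703938 (l = 979825 - 3683763 = -2703938)
1/(l + W) = 1/(-2703938 + 2172747) = 1/(-531191) = -1/531191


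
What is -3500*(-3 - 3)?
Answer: 21000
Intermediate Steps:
-3500*(-3 - 3) = -3500*(-6) = -250*(-84) = 21000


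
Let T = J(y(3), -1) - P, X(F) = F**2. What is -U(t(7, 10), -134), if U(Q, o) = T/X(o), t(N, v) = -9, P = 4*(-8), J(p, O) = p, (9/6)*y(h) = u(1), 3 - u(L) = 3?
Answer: -8/4489 ≈ -0.0017821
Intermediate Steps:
u(L) = 0 (u(L) = 3 - 1*3 = 3 - 3 = 0)
y(h) = 0 (y(h) = (2/3)*0 = 0)
P = -32
T = 32 (T = 0 - 1*(-32) = 0 + 32 = 32)
U(Q, o) = 32/o**2 (U(Q, o) = 32/(o**2) = 32/o**2)
-U(t(7, 10), -134) = -32/(-134)**2 = -32/17956 = -1*8/4489 = -8/4489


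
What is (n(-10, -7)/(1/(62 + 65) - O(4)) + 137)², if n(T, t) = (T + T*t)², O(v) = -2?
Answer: 1076430481/289 ≈ 3.7247e+6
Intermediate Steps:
(n(-10, -7)/(1/(62 + 65) - O(4)) + 137)² = (((-10)²*(1 - 7)²)/(1/(62 + 65) - 1*(-2)) + 137)² = ((100*(-6)²)/(1/127 + 2) + 137)² = ((100*36)/(1/127 + 2) + 137)² = (3600/(255/127) + 137)² = (3600*(127/255) + 137)² = (30480/17 + 137)² = (32809/17)² = 1076430481/289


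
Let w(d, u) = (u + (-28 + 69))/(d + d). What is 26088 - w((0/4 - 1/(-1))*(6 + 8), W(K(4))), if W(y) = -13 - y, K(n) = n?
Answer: 182610/7 ≈ 26087.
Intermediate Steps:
w(d, u) = (41 + u)/(2*d) (w(d, u) = (u + 41)/((2*d)) = (41 + u)*(1/(2*d)) = (41 + u)/(2*d))
26088 - w((0/4 - 1/(-1))*(6 + 8), W(K(4))) = 26088 - (41 + (-13 - 1*4))/(2*((0/4 - 1/(-1))*(6 + 8))) = 26088 - (41 + (-13 - 4))/(2*((0*(¼) - 1*(-1))*14)) = 26088 - (41 - 17)/(2*((0 + 1)*14)) = 26088 - 24/(2*(1*14)) = 26088 - 24/(2*14) = 26088 - 1*6/7 = 26088 - 6/7 = 182610/7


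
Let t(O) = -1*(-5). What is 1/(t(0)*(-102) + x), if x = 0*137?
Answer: -1/510 ≈ -0.0019608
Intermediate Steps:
x = 0
t(O) = 5
1/(t(0)*(-102) + x) = 1/(5*(-102) + 0) = 1/(-510 + 0) = 1/(-510) = -1/510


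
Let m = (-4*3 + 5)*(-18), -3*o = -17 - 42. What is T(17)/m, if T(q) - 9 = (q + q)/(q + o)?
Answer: 13/165 ≈ 0.078788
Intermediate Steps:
o = 59/3 (o = -(-17 - 42)/3 = -⅓*(-59) = 59/3 ≈ 19.667)
m = 126 (m = (-12 + 5)*(-18) = -7*(-18) = 126)
T(q) = 9 + 2*q/(59/3 + q) (T(q) = 9 + (q + q)/(q + 59/3) = 9 + (2*q)/(59/3 + q) = 9 + 2*q/(59/3 + q))
T(17)/m = (3*(177 + 11*17)/(59 + 3*17))/126 = (3*(177 + 187)/(59 + 51))*(1/126) = (3*364/110)*(1/126) = (3*(1/110)*364)*(1/126) = (546/55)*(1/126) = 13/165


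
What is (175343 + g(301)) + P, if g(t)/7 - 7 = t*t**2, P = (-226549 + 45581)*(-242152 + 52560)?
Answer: 34501156755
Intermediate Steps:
P = 34310085056 (P = -180968*(-189592) = 34310085056)
g(t) = 49 + 7*t**3 (g(t) = 49 + 7*(t*t**2) = 49 + 7*t**3)
(175343 + g(301)) + P = (175343 + (49 + 7*301**3)) + 34310085056 = (175343 + (49 + 7*27270901)) + 34310085056 = (175343 + (49 + 190896307)) + 34310085056 = (175343 + 190896356) + 34310085056 = 191071699 + 34310085056 = 34501156755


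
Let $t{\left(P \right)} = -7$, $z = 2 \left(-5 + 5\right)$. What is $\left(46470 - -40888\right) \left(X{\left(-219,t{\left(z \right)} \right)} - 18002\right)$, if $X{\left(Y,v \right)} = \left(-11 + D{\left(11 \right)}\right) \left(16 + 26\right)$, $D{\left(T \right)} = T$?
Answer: $-1572618716$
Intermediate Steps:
$z = 0$ ($z = 2 \cdot 0 = 0$)
$X{\left(Y,v \right)} = 0$ ($X{\left(Y,v \right)} = \left(-11 + 11\right) \left(16 + 26\right) = 0 \cdot 42 = 0$)
$\left(46470 - -40888\right) \left(X{\left(-219,t{\left(z \right)} \right)} - 18002\right) = \left(46470 - -40888\right) \left(0 - 18002\right) = \left(46470 + 40888\right) \left(-18002\right) = 87358 \left(-18002\right) = -1572618716$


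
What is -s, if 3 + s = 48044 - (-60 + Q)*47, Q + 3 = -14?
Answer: -51660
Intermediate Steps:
Q = -17 (Q = -3 - 14 = -17)
s = 51660 (s = -3 + (48044 - (-60 - 17)*47) = -3 + (48044 - (-77)*47) = -3 + (48044 - 1*(-3619)) = -3 + (48044 + 3619) = -3 + 51663 = 51660)
-s = -1*51660 = -51660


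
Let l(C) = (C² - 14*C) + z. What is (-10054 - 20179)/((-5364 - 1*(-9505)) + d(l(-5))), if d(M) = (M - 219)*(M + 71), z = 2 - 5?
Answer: 30233/16560 ≈ 1.8257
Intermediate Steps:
z = -3
l(C) = -3 + C² - 14*C (l(C) = (C² - 14*C) - 3 = -3 + C² - 14*C)
d(M) = (-219 + M)*(71 + M)
(-10054 - 20179)/((-5364 - 1*(-9505)) + d(l(-5))) = (-10054 - 20179)/((-5364 - 1*(-9505)) + (-15549 + (-3 + (-5)² - 14*(-5))² - 148*(-3 + (-5)² - 14*(-5)))) = -30233/((-5364 + 9505) + (-15549 + (-3 + 25 + 70)² - 148*(-3 + 25 + 70))) = -30233/(4141 + (-15549 + 92² - 148*92)) = -30233/(4141 + (-15549 + 8464 - 13616)) = -30233/(4141 - 20701) = -30233/(-16560) = -30233*(-1/16560) = 30233/16560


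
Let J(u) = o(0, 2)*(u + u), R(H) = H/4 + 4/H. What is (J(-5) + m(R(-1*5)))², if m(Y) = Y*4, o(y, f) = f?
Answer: 19881/25 ≈ 795.24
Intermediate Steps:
R(H) = 4/H + H/4 (R(H) = H*(¼) + 4/H = H/4 + 4/H = 4/H + H/4)
J(u) = 4*u (J(u) = 2*(u + u) = 2*(2*u) = 4*u)
m(Y) = 4*Y
(J(-5) + m(R(-1*5)))² = (4*(-5) + 4*(4/((-1*5)) + (-1*5)/4))² = (-20 + 4*(4/(-5) + (¼)*(-5)))² = (-20 + 4*(4*(-⅕) - 5/4))² = (-20 + 4*(-⅘ - 5/4))² = (-20 + 4*(-41/20))² = (-20 - 41/5)² = (-141/5)² = 19881/25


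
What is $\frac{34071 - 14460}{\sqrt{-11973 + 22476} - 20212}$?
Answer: $- \frac{396377532}{408514441} - \frac{58833 \sqrt{1167}}{408514441} \approx -0.97521$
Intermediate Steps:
$\frac{34071 - 14460}{\sqrt{-11973 + 22476} - 20212} = \frac{19611}{\sqrt{10503} - 20212} = \frac{19611}{3 \sqrt{1167} - 20212} = \frac{19611}{-20212 + 3 \sqrt{1167}}$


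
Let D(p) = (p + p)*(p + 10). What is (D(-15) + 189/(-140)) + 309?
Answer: 9153/20 ≈ 457.65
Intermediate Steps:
D(p) = 2*p*(10 + p) (D(p) = (2*p)*(10 + p) = 2*p*(10 + p))
(D(-15) + 189/(-140)) + 309 = (2*(-15)*(10 - 15) + 189/(-140)) + 309 = (2*(-15)*(-5) + 189*(-1/140)) + 309 = (150 - 27/20) + 309 = 2973/20 + 309 = 9153/20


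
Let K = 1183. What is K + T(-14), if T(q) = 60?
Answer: 1243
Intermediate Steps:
K + T(-14) = 1183 + 60 = 1243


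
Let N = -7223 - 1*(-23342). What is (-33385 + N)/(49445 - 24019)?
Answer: -8633/12713 ≈ -0.67907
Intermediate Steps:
N = 16119 (N = -7223 + 23342 = 16119)
(-33385 + N)/(49445 - 24019) = (-33385 + 16119)/(49445 - 24019) = -17266/25426 = -17266*1/25426 = -8633/12713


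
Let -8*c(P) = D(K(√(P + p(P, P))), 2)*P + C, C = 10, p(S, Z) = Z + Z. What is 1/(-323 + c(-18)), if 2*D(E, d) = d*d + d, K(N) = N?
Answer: -2/635 ≈ -0.0031496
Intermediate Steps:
p(S, Z) = 2*Z
D(E, d) = d/2 + d²/2 (D(E, d) = (d*d + d)/2 = (d² + d)/2 = (d + d²)/2 = d/2 + d²/2)
c(P) = -5/4 - 3*P/8 (c(P) = -(((½)*2*(1 + 2))*P + 10)/8 = -(((½)*2*3)*P + 10)/8 = -(3*P + 10)/8 = -(10 + 3*P)/8 = -5/4 - 3*P/8)
1/(-323 + c(-18)) = 1/(-323 + (-5/4 - 3/8*(-18))) = 1/(-323 + (-5/4 + 27/4)) = 1/(-323 + 11/2) = 1/(-635/2) = -2/635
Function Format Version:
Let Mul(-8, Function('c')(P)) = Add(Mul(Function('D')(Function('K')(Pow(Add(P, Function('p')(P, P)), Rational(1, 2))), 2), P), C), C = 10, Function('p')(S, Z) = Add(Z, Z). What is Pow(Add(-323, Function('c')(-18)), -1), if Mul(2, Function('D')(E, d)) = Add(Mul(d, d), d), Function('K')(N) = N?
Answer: Rational(-2, 635) ≈ -0.0031496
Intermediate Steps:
Function('p')(S, Z) = Mul(2, Z)
Function('D')(E, d) = Add(Mul(Rational(1, 2), d), Mul(Rational(1, 2), Pow(d, 2))) (Function('D')(E, d) = Mul(Rational(1, 2), Add(Mul(d, d), d)) = Mul(Rational(1, 2), Add(Pow(d, 2), d)) = Mul(Rational(1, 2), Add(d, Pow(d, 2))) = Add(Mul(Rational(1, 2), d), Mul(Rational(1, 2), Pow(d, 2))))
Function('c')(P) = Add(Rational(-5, 4), Mul(Rational(-3, 8), P)) (Function('c')(P) = Mul(Rational(-1, 8), Add(Mul(Mul(Rational(1, 2), 2, Add(1, 2)), P), 10)) = Mul(Rational(-1, 8), Add(Mul(Mul(Rational(1, 2), 2, 3), P), 10)) = Mul(Rational(-1, 8), Add(Mul(3, P), 10)) = Mul(Rational(-1, 8), Add(10, Mul(3, P))) = Add(Rational(-5, 4), Mul(Rational(-3, 8), P)))
Pow(Add(-323, Function('c')(-18)), -1) = Pow(Add(-323, Add(Rational(-5, 4), Mul(Rational(-3, 8), -18))), -1) = Pow(Add(-323, Add(Rational(-5, 4), Rational(27, 4))), -1) = Pow(Add(-323, Rational(11, 2)), -1) = Pow(Rational(-635, 2), -1) = Rational(-2, 635)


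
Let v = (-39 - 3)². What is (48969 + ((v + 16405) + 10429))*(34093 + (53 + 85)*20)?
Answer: 2858576651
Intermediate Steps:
v = 1764 (v = (-42)² = 1764)
(48969 + ((v + 16405) + 10429))*(34093 + (53 + 85)*20) = (48969 + ((1764 + 16405) + 10429))*(34093 + (53 + 85)*20) = (48969 + (18169 + 10429))*(34093 + 138*20) = (48969 + 28598)*(34093 + 2760) = 77567*36853 = 2858576651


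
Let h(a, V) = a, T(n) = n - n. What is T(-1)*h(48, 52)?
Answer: 0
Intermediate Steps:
T(n) = 0
T(-1)*h(48, 52) = 0*48 = 0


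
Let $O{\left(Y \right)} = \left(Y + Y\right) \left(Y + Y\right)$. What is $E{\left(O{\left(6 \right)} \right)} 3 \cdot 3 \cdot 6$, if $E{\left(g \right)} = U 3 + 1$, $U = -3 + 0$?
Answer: $-432$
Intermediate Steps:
$U = -3$
$O{\left(Y \right)} = 4 Y^{2}$ ($O{\left(Y \right)} = 2 Y 2 Y = 4 Y^{2}$)
$E{\left(g \right)} = -8$ ($E{\left(g \right)} = \left(-3\right) 3 + 1 = -9 + 1 = -8$)
$E{\left(O{\left(6 \right)} \right)} 3 \cdot 3 \cdot 6 = - 8 \cdot 3 \cdot 3 \cdot 6 = - 8 \cdot 9 \cdot 6 = \left(-8\right) 54 = -432$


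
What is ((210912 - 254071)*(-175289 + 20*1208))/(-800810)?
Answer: -6522576511/800810 ≈ -8145.0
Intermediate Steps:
((210912 - 254071)*(-175289 + 20*1208))/(-800810) = -43159*(-175289 + 24160)*(-1/800810) = -43159*(-151129)*(-1/800810) = 6522576511*(-1/800810) = -6522576511/800810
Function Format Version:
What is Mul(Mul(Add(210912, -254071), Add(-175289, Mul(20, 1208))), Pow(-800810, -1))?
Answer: Rational(-6522576511, 800810) ≈ -8145.0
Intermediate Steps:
Mul(Mul(Add(210912, -254071), Add(-175289, Mul(20, 1208))), Pow(-800810, -1)) = Mul(Mul(-43159, Add(-175289, 24160)), Rational(-1, 800810)) = Mul(Mul(-43159, -151129), Rational(-1, 800810)) = Mul(6522576511, Rational(-1, 800810)) = Rational(-6522576511, 800810)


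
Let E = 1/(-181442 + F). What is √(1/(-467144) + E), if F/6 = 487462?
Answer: I*√182312561557208170/320382537380 ≈ 0.0013327*I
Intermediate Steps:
F = 2924772 (F = 6*487462 = 2924772)
E = 1/2743330 (E = 1/(-181442 + 2924772) = 1/2743330 ≈ 3.6452e-7)
√(1/(-467144) + E) = √(1/(-467144) + 1/2743330) = √(-1/467144 + 1/2743330) = √(-1138093/640765074760) = I*√182312561557208170/320382537380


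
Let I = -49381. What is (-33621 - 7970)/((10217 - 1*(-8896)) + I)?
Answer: 41591/30268 ≈ 1.3741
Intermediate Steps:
(-33621 - 7970)/((10217 - 1*(-8896)) + I) = (-33621 - 7970)/((10217 - 1*(-8896)) - 49381) = -41591/((10217 + 8896) - 49381) = -41591/(19113 - 49381) = -41591/(-30268) = -41591*(-1/30268) = 41591/30268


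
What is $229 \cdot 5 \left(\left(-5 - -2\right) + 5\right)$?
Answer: $2290$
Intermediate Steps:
$229 \cdot 5 \left(\left(-5 - -2\right) + 5\right) = 229 \cdot 5 \left(\left(-5 + 2\right) + 5\right) = 229 \cdot 5 \left(-3 + 5\right) = 229 \cdot 5 \cdot 2 = 229 \cdot 10 = 2290$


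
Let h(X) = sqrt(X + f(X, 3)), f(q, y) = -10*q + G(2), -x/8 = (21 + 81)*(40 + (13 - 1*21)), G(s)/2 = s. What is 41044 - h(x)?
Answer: 41044 - 2*sqrt(58753) ≈ 40559.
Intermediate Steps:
G(s) = 2*s
x = -26112 (x = -8*(21 + 81)*(40 + (13 - 1*21)) = -816*(40 + (13 - 21)) = -816*(40 - 8) = -816*32 = -8*3264 = -26112)
f(q, y) = 4 - 10*q (f(q, y) = -10*q + 2*2 = -10*q + 4 = 4 - 10*q)
h(X) = sqrt(4 - 9*X) (h(X) = sqrt(X + (4 - 10*X)) = sqrt(4 - 9*X))
41044 - h(x) = 41044 - sqrt(4 - 9*(-26112)) = 41044 - sqrt(4 + 235008) = 41044 - sqrt(235012) = 41044 - 2*sqrt(58753)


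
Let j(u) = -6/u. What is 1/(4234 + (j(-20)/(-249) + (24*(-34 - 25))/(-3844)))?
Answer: 797630/3377458279 ≈ 0.00023616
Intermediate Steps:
1/(4234 + (j(-20)/(-249) + (24*(-34 - 25))/(-3844))) = 1/(4234 + (-6/(-20)/(-249) + (24*(-34 - 25))/(-3844))) = 1/(4234 + (-6*(-1/20)*(-1/249) + (24*(-59))*(-1/3844))) = 1/(4234 + ((3/10)*(-1/249) - 1416*(-1/3844))) = 1/(4234 + (-1/830 + 354/961)) = 1/(4234 + 292859/797630) = 1/(3377458279/797630) = 797630/3377458279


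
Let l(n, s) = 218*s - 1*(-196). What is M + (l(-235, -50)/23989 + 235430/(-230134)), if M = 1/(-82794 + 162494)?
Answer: -323223961206837/219999278361100 ≈ -1.4692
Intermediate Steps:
l(n, s) = 196 + 218*s (l(n, s) = 218*s + 196 = 196 + 218*s)
M = 1/79700 ≈ 1.2547e-5
M + (l(-235, -50)/23989 + 235430/(-230134)) = 1/79700 + ((196 + 218*(-50))/23989 + 235430/(-230134)) = 1/79700 + ((196 - 10900)*(1/23989) + 235430*(-1/230134)) = 1/79700 + (-10704*1/23989 - 117715/115067) = 1/79700 + (-10704/23989 - 117715/115067) = 1/79700 - 4055542303/2760342263 = -323223961206837/219999278361100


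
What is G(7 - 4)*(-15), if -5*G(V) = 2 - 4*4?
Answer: -42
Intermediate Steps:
G(V) = 14/5 (G(V) = -(2 - 4*4)/5 = -(2 - 16)/5 = -1/5*(-14) = 14/5)
G(7 - 4)*(-15) = (14/5)*(-15) = -42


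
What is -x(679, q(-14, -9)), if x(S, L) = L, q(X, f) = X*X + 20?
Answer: -216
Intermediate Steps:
q(X, f) = 20 + X² (q(X, f) = X² + 20 = 20 + X²)
-x(679, q(-14, -9)) = -(20 + (-14)²) = -(20 + 196) = -1*216 = -216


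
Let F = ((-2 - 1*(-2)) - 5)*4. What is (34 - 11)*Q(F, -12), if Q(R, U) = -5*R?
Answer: 2300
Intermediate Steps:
F = -20 (F = ((-2 + 2) - 5)*4 = (0 - 5)*4 = -5*4 = -20)
(34 - 11)*Q(F, -12) = (34 - 11)*(-5*(-20)) = 23*100 = 2300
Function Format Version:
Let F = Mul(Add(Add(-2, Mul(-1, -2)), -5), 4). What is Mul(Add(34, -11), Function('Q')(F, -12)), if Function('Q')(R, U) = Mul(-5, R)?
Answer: 2300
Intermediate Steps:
F = -20 (F = Mul(Add(Add(-2, 2), -5), 4) = Mul(Add(0, -5), 4) = Mul(-5, 4) = -20)
Mul(Add(34, -11), Function('Q')(F, -12)) = Mul(Add(34, -11), Mul(-5, -20)) = Mul(23, 100) = 2300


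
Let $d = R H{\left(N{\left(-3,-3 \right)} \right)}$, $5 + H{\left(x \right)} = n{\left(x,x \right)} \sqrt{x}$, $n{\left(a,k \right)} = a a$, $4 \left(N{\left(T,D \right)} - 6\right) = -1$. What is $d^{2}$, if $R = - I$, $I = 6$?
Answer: $\frac{58157487}{256} - \frac{23805 \sqrt{23}}{4} \approx 1.9864 \cdot 10^{5}$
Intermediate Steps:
$N{\left(T,D \right)} = \frac{23}{4}$ ($N{\left(T,D \right)} = 6 + \frac{1}{4} \left(-1\right) = 6 - \frac{1}{4} = \frac{23}{4}$)
$n{\left(a,k \right)} = a^{2}$
$H{\left(x \right)} = -5 + x^{\frac{5}{2}}$ ($H{\left(x \right)} = -5 + x^{2} \sqrt{x} = -5 + x^{\frac{5}{2}}$)
$R = -6$ ($R = \left(-1\right) 6 = -6$)
$d = 30 - \frac{1587 \sqrt{23}}{16}$ ($d = - 6 \left(-5 + \left(\frac{23}{4}\right)^{\frac{5}{2}}\right) = - 6 \left(-5 + \frac{529 \sqrt{23}}{32}\right) = 30 - \frac{1587 \sqrt{23}}{16} \approx -445.69$)
$d^{2} = \left(30 - \frac{1587 \sqrt{23}}{16}\right)^{2}$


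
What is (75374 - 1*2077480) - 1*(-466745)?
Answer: -1535361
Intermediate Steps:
(75374 - 1*2077480) - 1*(-466745) = (75374 - 2077480) + 466745 = -2002106 + 466745 = -1535361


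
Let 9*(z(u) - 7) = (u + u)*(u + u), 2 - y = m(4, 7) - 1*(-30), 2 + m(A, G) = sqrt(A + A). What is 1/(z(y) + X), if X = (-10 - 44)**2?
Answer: 261387/843149737 - 3744*sqrt(2)/843149737 ≈ 0.00030373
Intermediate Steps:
m(A, G) = -2 + sqrt(2)*sqrt(A) (m(A, G) = -2 + sqrt(A + A) = -2 + sqrt(2*A) = -2 + sqrt(2)*sqrt(A))
X = 2916 (X = (-54)**2 = 2916)
y = -26 - 2*sqrt(2) (y = 2 - ((-2 + sqrt(2)*sqrt(4)) - 1*(-30)) = 2 - ((-2 + sqrt(2)*2) + 30) = 2 - ((-2 + 2*sqrt(2)) + 30) = 2 - (28 + 2*sqrt(2)) = 2 + (-28 - 2*sqrt(2)) = -26 - 2*sqrt(2) ≈ -28.828)
z(u) = 7 + 4*u**2/9 (z(u) = 7 + ((u + u)*(u + u))/9 = 7 + ((2*u)*(2*u))/9 = 7 + (4*u**2)/9 = 7 + 4*u**2/9)
1/(z(y) + X) = 1/((7 + 4*(-26 - 2*sqrt(2))**2/9) + 2916) = 1/(2923 + 4*(-26 - 2*sqrt(2))**2/9)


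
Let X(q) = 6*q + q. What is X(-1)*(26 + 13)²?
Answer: -10647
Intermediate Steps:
X(q) = 7*q
X(-1)*(26 + 13)² = (7*(-1))*(26 + 13)² = -7*39² = -7*1521 = -10647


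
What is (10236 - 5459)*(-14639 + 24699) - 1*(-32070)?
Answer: 48088690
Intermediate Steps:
(10236 - 5459)*(-14639 + 24699) - 1*(-32070) = 4777*10060 + 32070 = 48056620 + 32070 = 48088690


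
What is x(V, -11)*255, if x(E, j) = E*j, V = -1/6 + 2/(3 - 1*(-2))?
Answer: -1309/2 ≈ -654.50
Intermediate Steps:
V = 7/30 (V = -1*⅙ + 2/(3 + 2) = -⅙ + 2/5 = -⅙ + 2*(⅕) = -⅙ + ⅖ = 7/30 ≈ 0.23333)
x(V, -11)*255 = ((7/30)*(-11))*255 = -77/30*255 = -1309/2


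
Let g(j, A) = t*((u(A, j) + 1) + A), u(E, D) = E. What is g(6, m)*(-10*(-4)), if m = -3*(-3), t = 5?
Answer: 3800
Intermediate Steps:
m = 9
g(j, A) = 5 + 10*A (g(j, A) = 5*((A + 1) + A) = 5*((1 + A) + A) = 5*(1 + 2*A) = 5 + 10*A)
g(6, m)*(-10*(-4)) = (5 + 10*9)*(-10*(-4)) = (5 + 90)*40 = 95*40 = 3800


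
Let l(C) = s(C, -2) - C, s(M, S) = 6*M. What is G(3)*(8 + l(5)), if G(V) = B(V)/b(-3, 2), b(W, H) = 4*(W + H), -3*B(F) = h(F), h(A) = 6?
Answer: 33/2 ≈ 16.500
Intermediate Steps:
B(F) = -2 (B(F) = -1/3*6 = -2)
b(W, H) = 4*H + 4*W (b(W, H) = 4*(H + W) = 4*H + 4*W)
l(C) = 5*C (l(C) = 6*C - C = 5*C)
G(V) = 1/2 (G(V) = -2/(4*2 + 4*(-3)) = -2/(8 - 12) = -2/(-4) = -2*(-1/4) = 1/2)
G(3)*(8 + l(5)) = (8 + 5*5)/2 = (8 + 25)/2 = (1/2)*33 = 33/2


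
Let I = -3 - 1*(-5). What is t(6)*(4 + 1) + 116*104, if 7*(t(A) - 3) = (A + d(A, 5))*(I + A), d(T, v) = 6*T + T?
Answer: 86473/7 ≈ 12353.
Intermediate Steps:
d(T, v) = 7*T
I = 2 (I = -3 + 5 = 2)
t(A) = 3 + 8*A*(2 + A)/7 (t(A) = 3 + ((A + 7*A)*(2 + A))/7 = 3 + ((8*A)*(2 + A))/7 = 3 + (8*A*(2 + A))/7 = 3 + 8*A*(2 + A)/7)
t(6)*(4 + 1) + 116*104 = (3 + (8/7)*6² + (16/7)*6)*(4 + 1) + 116*104 = (3 + (8/7)*36 + 96/7)*5 + 12064 = (3 + 288/7 + 96/7)*5 + 12064 = (405/7)*5 + 12064 = 2025/7 + 12064 = 86473/7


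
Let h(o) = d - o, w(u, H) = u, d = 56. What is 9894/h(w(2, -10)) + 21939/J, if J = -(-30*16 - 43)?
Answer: 1059878/4707 ≈ 225.17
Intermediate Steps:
h(o) = 56 - o
J = 523 (J = -(-480 - 43) = -1*(-523) = 523)
9894/h(w(2, -10)) + 21939/J = 9894/(56 - 1*2) + 21939/523 = 9894/(56 - 2) + 21939*(1/523) = 9894/54 + 21939/523 = 9894*(1/54) + 21939/523 = 1649/9 + 21939/523 = 1059878/4707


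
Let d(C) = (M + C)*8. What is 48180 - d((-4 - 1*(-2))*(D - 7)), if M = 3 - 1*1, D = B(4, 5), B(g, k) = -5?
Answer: 47972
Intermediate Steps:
D = -5
M = 2 (M = 3 - 1 = 2)
d(C) = 16 + 8*C (d(C) = (2 + C)*8 = 16 + 8*C)
48180 - d((-4 - 1*(-2))*(D - 7)) = 48180 - (16 + 8*((-4 - 1*(-2))*(-5 - 7))) = 48180 - (16 + 8*((-4 + 2)*(-12))) = 48180 - (16 + 8*(-2*(-12))) = 48180 - (16 + 8*24) = 48180 - (16 + 192) = 48180 - 1*208 = 48180 - 208 = 47972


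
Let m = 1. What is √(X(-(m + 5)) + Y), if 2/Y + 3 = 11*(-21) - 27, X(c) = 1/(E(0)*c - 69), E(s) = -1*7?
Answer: I*√3045/261 ≈ 0.21142*I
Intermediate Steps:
E(s) = -7
X(c) = 1/(-69 - 7*c) (X(c) = 1/(-7*c - 69) = 1/(-69 - 7*c))
Y = -2/261 (Y = 2/(-3 + (11*(-21) - 27)) = 2/(-3 + (-231 - 27)) = 2/(-3 - 258) = 2/(-261) = 2*(-1/261) = -2/261 ≈ -0.0076628)
√(X(-(m + 5)) + Y) = √(1/(-69 - (-7)*(1 + 5)) - 2/261) = √(1/(-69 - (-7)*6) - 2/261) = √(1/(-69 - 7*(-6)) - 2/261) = √(1/(-69 + 42) - 2/261) = √(1/(-27) - 2/261) = √(-1/27 - 2/261) = √(-35/783) = I*√3045/261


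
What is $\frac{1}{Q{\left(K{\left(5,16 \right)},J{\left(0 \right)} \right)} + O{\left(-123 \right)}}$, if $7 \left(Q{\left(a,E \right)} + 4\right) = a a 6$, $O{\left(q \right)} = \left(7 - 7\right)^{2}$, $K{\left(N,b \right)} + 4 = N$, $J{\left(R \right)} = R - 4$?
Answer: $- \frac{7}{22} \approx -0.31818$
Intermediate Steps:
$J{\left(R \right)} = -4 + R$ ($J{\left(R \right)} = R - 4 = -4 + R$)
$K{\left(N,b \right)} = -4 + N$
$O{\left(q \right)} = 0$ ($O{\left(q \right)} = 0^{2} = 0$)
$Q{\left(a,E \right)} = -4 + \frac{6 a^{2}}{7}$ ($Q{\left(a,E \right)} = -4 + \frac{a a 6}{7} = -4 + \frac{a^{2} \cdot 6}{7} = -4 + \frac{6 a^{2}}{7}$)
$\frac{1}{Q{\left(K{\left(5,16 \right)},J{\left(0 \right)} \right)} + O{\left(-123 \right)}} = \frac{1}{\left(-4 + \frac{6 \left(-4 + 5\right)^{2}}{7}\right) + 0} = \frac{1}{\left(-4 + \frac{6 \cdot 1^{2}}{7}\right) + 0} = \frac{1}{\left(-4 + \frac{6}{7} \cdot 1\right) + 0} = \frac{1}{\left(-4 + \frac{6}{7}\right) + 0} = \frac{1}{- \frac{22}{7} + 0} = \frac{1}{- \frac{22}{7}} = - \frac{7}{22}$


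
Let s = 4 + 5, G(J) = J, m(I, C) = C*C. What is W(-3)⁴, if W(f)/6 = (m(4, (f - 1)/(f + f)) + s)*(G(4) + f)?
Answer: 835210000/81 ≈ 1.0311e+7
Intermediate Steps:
m(I, C) = C²
s = 9
W(f) = 6*(4 + f)*(9 + (-1 + f)²/(4*f²)) (W(f) = 6*((((f - 1)/(f + f))² + 9)*(4 + f)) = 6*((((-1 + f)/((2*f)))² + 9)*(4 + f)) = 6*((((-1 + f)*(1/(2*f)))² + 9)*(4 + f)) = 6*((((-1 + f)/(2*f))² + 9)*(4 + f)) = 6*(((-1 + f)²/(4*f²) + 9)*(4 + f)) = 6*((9 + (-1 + f)²/(4*f²))*(4 + f)) = 6*((4 + f)*(9 + (-1 + f)²/(4*f²))) = 6*(4 + f)*(9 + (-1 + f)²/(4*f²)))
W(-3)⁴ = (219 + 6/(-3)² - 21/2/(-3) + (111/2)*(-3))⁴ = (219 + 6*(⅑) - 21/2*(-⅓) - 333/2)⁴ = (219 + ⅔ + 7/2 - 333/2)⁴ = (170/3)⁴ = 835210000/81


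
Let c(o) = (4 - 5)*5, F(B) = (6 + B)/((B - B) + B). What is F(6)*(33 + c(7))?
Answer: 56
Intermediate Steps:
F(B) = (6 + B)/B (F(B) = (6 + B)/(0 + B) = (6 + B)/B)
c(o) = -5 (c(o) = -1*5 = -5)
F(6)*(33 + c(7)) = ((6 + 6)/6)*(33 - 5) = ((⅙)*12)*28 = 2*28 = 56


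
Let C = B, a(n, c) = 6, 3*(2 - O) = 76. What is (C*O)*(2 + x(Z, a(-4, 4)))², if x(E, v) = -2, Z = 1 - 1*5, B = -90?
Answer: 0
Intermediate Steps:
O = -70/3 (O = 2 - ⅓*76 = 2 - 76/3 = -70/3 ≈ -23.333)
C = -90
Z = -4 (Z = 1 - 5 = -4)
(C*O)*(2 + x(Z, a(-4, 4)))² = (-90*(-70/3))*(2 - 2)² = 2100*0² = 2100*0 = 0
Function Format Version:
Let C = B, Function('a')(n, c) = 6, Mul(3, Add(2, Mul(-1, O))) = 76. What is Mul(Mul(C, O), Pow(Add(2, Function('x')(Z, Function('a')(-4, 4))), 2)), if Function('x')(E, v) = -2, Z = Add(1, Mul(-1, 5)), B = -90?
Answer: 0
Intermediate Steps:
O = Rational(-70, 3) (O = Add(2, Mul(Rational(-1, 3), 76)) = Add(2, Rational(-76, 3)) = Rational(-70, 3) ≈ -23.333)
C = -90
Z = -4 (Z = Add(1, -5) = -4)
Mul(Mul(C, O), Pow(Add(2, Function('x')(Z, Function('a')(-4, 4))), 2)) = Mul(Mul(-90, Rational(-70, 3)), Pow(Add(2, -2), 2)) = Mul(2100, Pow(0, 2)) = Mul(2100, 0) = 0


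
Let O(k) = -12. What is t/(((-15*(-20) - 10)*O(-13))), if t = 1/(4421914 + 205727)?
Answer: -1/16104190680 ≈ -6.2096e-11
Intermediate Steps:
t = 1/4627641 ≈ 2.1609e-7
t/(((-15*(-20) - 10)*O(-13))) = 1/(4627641*(((-15*(-20) - 10)*(-12)))) = 1/(4627641*(((300 - 10)*(-12)))) = 1/(4627641*((290*(-12)))) = (1/4627641)/(-3480) = (1/4627641)*(-1/3480) = -1/16104190680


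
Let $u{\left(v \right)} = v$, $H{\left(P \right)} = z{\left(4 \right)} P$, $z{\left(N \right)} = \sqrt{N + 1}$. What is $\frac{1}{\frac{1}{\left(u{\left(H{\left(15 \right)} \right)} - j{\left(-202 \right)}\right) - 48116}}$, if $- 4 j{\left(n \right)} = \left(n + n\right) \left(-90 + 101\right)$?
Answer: $-49227 + 15 \sqrt{5} \approx -49193.0$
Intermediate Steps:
$z{\left(N \right)} = \sqrt{1 + N}$
$H{\left(P \right)} = P \sqrt{5}$ ($H{\left(P \right)} = \sqrt{1 + 4} P = \sqrt{5} P = P \sqrt{5}$)
$j{\left(n \right)} = - \frac{11 n}{2}$ ($j{\left(n \right)} = - \frac{\left(n + n\right) \left(-90 + 101\right)}{4} = - \frac{2 n 11}{4} = - \frac{22 n}{4} = - \frac{11 n}{2}$)
$\frac{1}{\frac{1}{\left(u{\left(H{\left(15 \right)} \right)} - j{\left(-202 \right)}\right) - 48116}} = \frac{1}{\frac{1}{\left(15 \sqrt{5} - \left(- \frac{11}{2}\right) \left(-202\right)\right) - 48116}} = \frac{1}{\frac{1}{\left(15 \sqrt{5} - 1111\right) - 48116}} = \frac{1}{\frac{1}{\left(-1111 + 15 \sqrt{5}\right) - 48116}} = \frac{1}{\frac{1}{-49227 + 15 \sqrt{5}}} = -49227 + 15 \sqrt{5}$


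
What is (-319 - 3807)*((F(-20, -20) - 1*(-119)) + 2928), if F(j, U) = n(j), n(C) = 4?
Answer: -12588426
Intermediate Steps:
F(j, U) = 4
(-319 - 3807)*((F(-20, -20) - 1*(-119)) + 2928) = (-319 - 3807)*((4 - 1*(-119)) + 2928) = -4126*((4 + 119) + 2928) = -4126*(123 + 2928) = -4126*3051 = -12588426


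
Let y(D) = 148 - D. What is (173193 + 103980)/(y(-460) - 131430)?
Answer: -277173/130822 ≈ -2.1187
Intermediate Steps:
(173193 + 103980)/(y(-460) - 131430) = (173193 + 103980)/((148 - 1*(-460)) - 131430) = 277173/((148 + 460) - 131430) = 277173/(608 - 131430) = 277173/(-130822) = 277173*(-1/130822) = -277173/130822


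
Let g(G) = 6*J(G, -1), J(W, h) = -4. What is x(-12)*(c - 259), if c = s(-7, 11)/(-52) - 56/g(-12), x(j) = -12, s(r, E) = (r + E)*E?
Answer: 40172/13 ≈ 3090.2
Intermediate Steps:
s(r, E) = E*(E + r) (s(r, E) = (E + r)*E = E*(E + r))
g(G) = -24 (g(G) = 6*(-4) = -24)
c = 58/39 (c = (11*(11 - 7))/(-52) - 56/(-24) = (11*4)*(-1/52) - 56*(-1/24) = 44*(-1/52) + 7/3 = -11/13 + 7/3 = 58/39 ≈ 1.4872)
x(-12)*(c - 259) = -12*(58/39 - 259) = -12*(-10043/39) = 40172/13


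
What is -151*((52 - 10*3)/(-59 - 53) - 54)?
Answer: 458285/56 ≈ 8183.7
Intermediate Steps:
-151*((52 - 10*3)/(-59 - 53) - 54) = -151*((52 - 30)/(-112) - 54) = -151*(22*(-1/112) - 54) = -151*(-11/56 - 54) = -151*(-3035/56) = 458285/56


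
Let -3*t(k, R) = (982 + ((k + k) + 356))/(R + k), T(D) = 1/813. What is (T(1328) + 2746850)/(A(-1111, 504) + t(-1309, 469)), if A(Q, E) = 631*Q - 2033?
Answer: -46896970071/12003591074 ≈ -3.9069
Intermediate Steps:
A(Q, E) = -2033 + 631*Q
T(D) = 1/813
t(k, R) = -(1338 + 2*k)/(3*(R + k)) (t(k, R) = -(982 + ((k + k) + 356))/(3*(R + k)) = -(982 + (2*k + 356))/(3*(R + k)) = -(982 + (356 + 2*k))/(3*(R + k)) = -(1338 + 2*k)/(3*(R + k)))
(T(1328) + 2746850)/(A(-1111, 504) + t(-1309, 469)) = (1/813 + 2746850)/((-2033 + 631*(-1111)) + (-446 - ⅔*(-1309))/(469 - 1309)) = 2233189051/(813*((-2033 - 701041) + (-446 + 2618/3)/(-840))) = 2233189051/(813*(-703074 - 1/840*1280/3)) = 2233189051/(813*(-703074 - 32/63)) = 2233189051/(813*(-44293694/63)) = (2233189051/813)*(-63/44293694) = -46896970071/12003591074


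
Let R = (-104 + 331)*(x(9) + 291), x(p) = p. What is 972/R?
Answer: 81/5675 ≈ 0.014273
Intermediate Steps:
R = 68100 (R = (-104 + 331)*(9 + 291) = 227*300 = 68100)
972/R = 972/68100 = 972*(1/68100) = 81/5675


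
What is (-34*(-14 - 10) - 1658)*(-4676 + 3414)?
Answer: 1062604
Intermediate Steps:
(-34*(-14 - 10) - 1658)*(-4676 + 3414) = (-34*(-24) - 1658)*(-1262) = (816 - 1658)*(-1262) = -842*(-1262) = 1062604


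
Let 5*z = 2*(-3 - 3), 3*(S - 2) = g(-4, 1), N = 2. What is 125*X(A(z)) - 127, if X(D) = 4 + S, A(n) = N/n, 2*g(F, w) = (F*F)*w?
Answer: 2869/3 ≈ 956.33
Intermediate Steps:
g(F, w) = w*F²/2 (g(F, w) = ((F*F)*w)/2 = (F²*w)/2 = (w*F²)/2 = w*F²/2)
S = 14/3 (S = 2 + ((½)*1*(-4)²)/3 = 2 + ((½)*1*16)/3 = 2 + (⅓)*8 = 2 + 8/3 = 14/3 ≈ 4.6667)
z = -12/5 (z = (2*(-3 - 3))/5 = (2*(-6))/5 = (⅕)*(-12) = -12/5 ≈ -2.4000)
A(n) = 2/n
X(D) = 26/3 (X(D) = 4 + 14/3 = 26/3)
125*X(A(z)) - 127 = 125*(26/3) - 127 = 3250/3 - 127 = 2869/3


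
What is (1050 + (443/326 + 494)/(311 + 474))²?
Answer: 72289456698458169/65489928100 ≈ 1.1038e+6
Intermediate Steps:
(1050 + (443/326 + 494)/(311 + 474))² = (1050 + (443*(1/326) + 494)/785)² = (1050 + (443/326 + 494)*(1/785))² = (1050 + (161487/326)*(1/785))² = (1050 + 161487/255910)² = (268866987/255910)² = 72289456698458169/65489928100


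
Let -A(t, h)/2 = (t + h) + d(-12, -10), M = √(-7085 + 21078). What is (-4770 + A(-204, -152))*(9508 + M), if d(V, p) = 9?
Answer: -38754608 - 4076*√13993 ≈ -3.9237e+7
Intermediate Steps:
M = √13993 ≈ 118.29
A(t, h) = -18 - 2*h - 2*t (A(t, h) = -2*((t + h) + 9) = -2*((h + t) + 9) = -2*(9 + h + t) = -18 - 2*h - 2*t)
(-4770 + A(-204, -152))*(9508 + M) = (-4770 + (-18 - 2*(-152) - 2*(-204)))*(9508 + √13993) = (-4770 + (-18 + 304 + 408))*(9508 + √13993) = (-4770 + 694)*(9508 + √13993) = -4076*(9508 + √13993) = -38754608 - 4076*√13993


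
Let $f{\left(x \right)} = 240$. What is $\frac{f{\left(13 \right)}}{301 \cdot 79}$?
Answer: $\frac{240}{23779} \approx 0.010093$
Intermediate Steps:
$\frac{f{\left(13 \right)}}{301 \cdot 79} = \frac{240}{301 \cdot 79} = \frac{240}{23779}$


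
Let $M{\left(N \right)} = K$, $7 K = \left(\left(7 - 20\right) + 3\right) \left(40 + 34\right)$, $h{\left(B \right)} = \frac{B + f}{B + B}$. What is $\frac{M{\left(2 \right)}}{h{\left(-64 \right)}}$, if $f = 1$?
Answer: $- \frac{94720}{441} \approx -214.78$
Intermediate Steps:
$h{\left(B \right)} = \frac{1 + B}{2 B}$ ($h{\left(B \right)} = \frac{B + 1}{B + B} = \frac{1 + B}{2 B}$)
$K = - \frac{740}{7}$ ($K = \frac{\left(\left(7 - 20\right) + 3\right) \left(40 + 34\right)}{7} = \frac{\left(\left(7 - 20\right) + 3\right) 74}{7} = \frac{\left(-13 + 3\right) 74}{7} = \frac{\left(-10\right) 74}{7} = \frac{1}{7} \left(-740\right) = - \frac{740}{7} \approx -105.71$)
$M{\left(N \right)} = - \frac{740}{7}$
$\frac{M{\left(2 \right)}}{h{\left(-64 \right)}} = - \frac{740}{7 \frac{1 - 64}{2 \left(-64\right)}} = - \frac{740}{7 \cdot \frac{1}{2} \left(- \frac{1}{64}\right) \left(-63\right)} = - \frac{740}{7 \cdot \frac{63}{128}} = \left(- \frac{740}{7}\right) \frac{128}{63} = - \frac{94720}{441}$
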